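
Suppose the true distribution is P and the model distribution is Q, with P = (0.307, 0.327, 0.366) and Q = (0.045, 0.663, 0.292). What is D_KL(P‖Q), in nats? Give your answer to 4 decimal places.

D(P‖Q) = Σ p·ln(p/q).
  0.307·ln(0.307/0.045) = 0.58950
  0.327·ln(0.327/0.663) = -0.23113
  0.366·ln(0.366/0.292) = 0.08267
D(P‖Q) = 0.4410 nats.

0.4410 nats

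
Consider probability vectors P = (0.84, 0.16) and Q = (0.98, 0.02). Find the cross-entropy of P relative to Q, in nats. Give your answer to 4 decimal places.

0.6429 nats

H(P,Q) = −Σ p·ln q.
  −0.84·ln(0.98) = 0.01697
  −0.16·ln(0.02) = 0.62592
H(P,Q) = 0.6429 nats.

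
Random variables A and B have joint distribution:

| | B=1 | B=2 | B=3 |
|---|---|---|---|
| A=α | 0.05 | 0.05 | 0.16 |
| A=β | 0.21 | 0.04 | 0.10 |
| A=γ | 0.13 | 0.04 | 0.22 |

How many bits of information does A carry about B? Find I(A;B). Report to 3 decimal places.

0.091 bits

Marginals: p(A) = (0.2600, 0.3500, 0.3900), p(B) = (0.3900, 0.1300, 0.4800).
I(A;B) = Σ p(x,y)·log₂[p(x,y)/(p(x)p(y))].
  (α,1): 0.05·log₂(0.4931) = -0.0510
  (α,2): 0.05·log₂(1.4793) = 0.0282
  (α,3): 0.16·log₂(1.2821) = 0.0574
  (β,1): 0.21·log₂(1.5385) = 0.1305
  (β,2): 0.04·log₂(0.8791) = -0.0074
  (β,3): 0.10·log₂(0.5952) = -0.0748
  (γ,1): 0.13·log₂(0.8547) = -0.0294
  (γ,2): 0.04·log₂(0.7890) = -0.0137
  (γ,3): 0.22·log₂(1.1752) = 0.0512
Sum = 0.091 bits.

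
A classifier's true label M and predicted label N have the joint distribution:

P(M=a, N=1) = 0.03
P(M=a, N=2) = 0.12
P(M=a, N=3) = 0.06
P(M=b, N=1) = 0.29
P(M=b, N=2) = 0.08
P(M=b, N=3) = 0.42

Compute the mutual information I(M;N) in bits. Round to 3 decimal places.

0.143 bits

Marginals: p(M) = (0.2100, 0.7900), p(N) = (0.3200, 0.2000, 0.4800).
I(M;N) = Σ p(x,y)·log₂[p(x,y)/(p(x)p(y))].
  (a,1): 0.03·log₂(0.4464) = -0.0349
  (a,2): 0.12·log₂(2.8571) = 0.1817
  (a,3): 0.06·log₂(0.5952) = -0.0449
  (b,1): 0.29·log₂(1.1472) = 0.0574
  (b,2): 0.08·log₂(0.5063) = -0.0785
  (b,3): 0.42·log₂(1.1076) = 0.0619
Sum = 0.143 bits.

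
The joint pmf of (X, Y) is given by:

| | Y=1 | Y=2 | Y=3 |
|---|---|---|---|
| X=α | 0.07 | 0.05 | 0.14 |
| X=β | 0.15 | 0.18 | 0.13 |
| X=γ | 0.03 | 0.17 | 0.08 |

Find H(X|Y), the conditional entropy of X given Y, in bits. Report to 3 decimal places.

Marginals: p(X) = (0.2600, 0.4600, 0.2800), p(Y) = (0.2500, 0.4000, 0.3500).
H(X|Y) = Σ p(Y) · H(X|Y=·).
  Y=1: p=0.2500, H(X|Y=1) = 1.3235
  Y=2: p=0.4000, H(X|Y=2) = 1.4180
  Y=3: p=0.3500, H(X|Y=3) = 1.5462
Weighted sum = 1.439 bits.

1.439 bits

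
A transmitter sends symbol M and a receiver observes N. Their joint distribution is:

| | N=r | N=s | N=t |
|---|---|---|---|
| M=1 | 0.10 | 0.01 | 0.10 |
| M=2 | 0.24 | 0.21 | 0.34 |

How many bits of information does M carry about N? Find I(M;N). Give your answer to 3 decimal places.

0.045 bits

Marginals: p(M) = (0.2100, 0.7900), p(N) = (0.3400, 0.2200, 0.4400).
I(M;N) = H(M) + H(N) − H(M,N).
H(M) = 0.7415, H(N) = 1.5309, H(M,N) = 2.2270.
I(M;N) = 0.7415 + 1.5309 − 2.2270 = 0.045 bits.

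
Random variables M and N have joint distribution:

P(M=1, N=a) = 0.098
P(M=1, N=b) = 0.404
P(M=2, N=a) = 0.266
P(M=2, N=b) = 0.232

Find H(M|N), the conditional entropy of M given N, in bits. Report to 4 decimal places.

0.9079 bits

Marginals: p(M) = (0.5020, 0.4980), p(N) = (0.3640, 0.6360).
H(M|N) = Σ p(N) · H(M|N=·).
  N=a: p=0.3640, H(M|N=a) = 0.8404
  N=b: p=0.6360, H(M|N=b) = 0.9466
Weighted sum = 0.9079 bits.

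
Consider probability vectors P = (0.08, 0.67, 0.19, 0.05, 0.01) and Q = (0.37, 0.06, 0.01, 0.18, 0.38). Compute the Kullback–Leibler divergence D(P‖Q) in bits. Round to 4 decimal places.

2.8178 bits

D(P‖Q) = Σ p·log₂(p/q).
  0.08·log₂(0.08/0.37) = -0.17676
  0.67·log₂(0.67/0.06) = 2.33235
  0.19·log₂(0.19/0.01) = 0.80711
  0.05·log₂(0.05/0.18) = -0.09240
  0.01·log₂(0.01/0.38) = -0.05248
D(P‖Q) = 2.8178 bits.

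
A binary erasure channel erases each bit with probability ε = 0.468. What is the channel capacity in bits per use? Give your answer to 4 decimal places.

0.5320 bits

Binary erasure channel: capacity C = 1 − ε.
C = 1 − 0.468 = 0.5320 bits per channel use.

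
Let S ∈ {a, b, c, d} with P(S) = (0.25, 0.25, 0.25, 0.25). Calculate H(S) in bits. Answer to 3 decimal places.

2.000 bits

H(S) = −Σ p·log₂ p.
  −(0.25)·log₂(0.25) = 0.5000
  −(0.25)·log₂(0.25) = 0.5000
  −(0.25)·log₂(0.25) = 0.5000
  −(0.25)·log₂(0.25) = 0.5000
Sum: 0.5000 + 0.5000 + 0.5000 + 0.5000 = 2.000 bits.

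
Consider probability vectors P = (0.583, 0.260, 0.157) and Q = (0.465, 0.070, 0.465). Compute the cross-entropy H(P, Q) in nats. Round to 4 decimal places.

1.2580 nats

H(P,Q) = −Σ p·ln q.
  −0.583·ln(0.465) = 0.44641
  −0.260·ln(0.070) = 0.69141
  −0.157·ln(0.465) = 0.12022
H(P,Q) = 1.2580 nats.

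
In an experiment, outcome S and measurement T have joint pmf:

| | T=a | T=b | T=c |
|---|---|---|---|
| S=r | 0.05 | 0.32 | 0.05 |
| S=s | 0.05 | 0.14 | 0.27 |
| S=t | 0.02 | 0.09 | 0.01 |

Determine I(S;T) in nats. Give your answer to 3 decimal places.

0.141 nats

Marginals: p(S) = (0.4200, 0.4600, 0.1200), p(T) = (0.1200, 0.5500, 0.3300).
I(S;T) = Σ p(x,y)·ln[p(x,y)/(p(x)p(y))].
  (r,a): 0.05·ln(0.9921) = -0.0004
  (r,b): 0.32·ln(1.3853) = 0.1043
  (r,c): 0.05·ln(0.3608) = -0.0510
  (s,a): 0.05·ln(0.9058) = -0.0049
  (s,b): 0.14·ln(0.5534) = -0.0828
  (s,c): 0.27·ln(1.7787) = 0.1555
  (t,a): 0.02·ln(1.3889) = 0.0066
  (t,b): 0.09·ln(1.3636) = 0.0279
  (t,c): 0.01·ln(0.2525) = -0.0138
Sum = 0.141 nats.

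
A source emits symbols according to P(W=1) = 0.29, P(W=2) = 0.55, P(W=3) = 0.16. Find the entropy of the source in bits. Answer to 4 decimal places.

1.4153 bits

H(W) = −Σ p·log₂ p.
  −(0.29)·log₂(0.29) = 0.51790
  −(0.55)·log₂(0.55) = 0.47437
  −(0.16)·log₂(0.16) = 0.42302
Sum: 0.51790 + 0.47437 + 0.42302 = 1.4153 bits.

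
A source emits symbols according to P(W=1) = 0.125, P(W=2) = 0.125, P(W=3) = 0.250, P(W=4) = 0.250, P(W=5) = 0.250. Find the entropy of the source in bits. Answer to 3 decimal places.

H(W) = −Σ p·log₂ p.
  −(0.125)·log₂(0.125) = 0.3750
  −(0.125)·log₂(0.125) = 0.3750
  −(0.250)·log₂(0.250) = 0.5000
  −(0.250)·log₂(0.250) = 0.5000
  −(0.250)·log₂(0.250) = 0.5000
Sum: 0.3750 + 0.3750 + 0.5000 + 0.5000 + 0.5000 = 2.250 bits.

2.250 bits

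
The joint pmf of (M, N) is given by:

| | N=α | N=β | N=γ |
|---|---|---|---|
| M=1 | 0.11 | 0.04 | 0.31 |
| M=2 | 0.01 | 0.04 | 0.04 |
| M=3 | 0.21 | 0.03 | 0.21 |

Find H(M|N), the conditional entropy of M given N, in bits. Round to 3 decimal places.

Chain rule: H(M|N) = H(M,N) − H(N).
Marginals: p(M) = (0.4600, 0.0900, 0.4500), p(N) = (0.3300, 0.1100, 0.5600).
H(M,N) = 2.5952 bits; H(N) = 1.3465 bits.
H(M|N) = 2.5952 − 1.3465 = 1.249 bits.

1.249 bits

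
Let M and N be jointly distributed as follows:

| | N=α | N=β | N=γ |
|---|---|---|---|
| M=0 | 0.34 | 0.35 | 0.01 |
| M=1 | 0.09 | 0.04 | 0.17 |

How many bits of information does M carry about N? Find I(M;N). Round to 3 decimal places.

0.321 bits

Marginals: p(M) = (0.7000, 0.3000), p(N) = (0.4300, 0.3900, 0.1800).
I(M;N) = Σ p(x,y)·log₂[p(x,y)/(p(x)p(y))].
  (0,α): 0.34·log₂(1.1296) = 0.0598
  (0,β): 0.35·log₂(1.2821) = 0.1255
  (0,γ): 0.01·log₂(0.0794) = -0.0366
  (1,α): 0.09·log₂(0.6977) = -0.0467
  (1,β): 0.04·log₂(0.3419) = -0.0619
  (1,γ): 0.17·log₂(3.1481) = 0.2813
Sum = 0.321 bits.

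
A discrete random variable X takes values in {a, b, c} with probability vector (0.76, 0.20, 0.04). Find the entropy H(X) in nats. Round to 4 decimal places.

0.6592 nats

H(X) = −Σ p·ln p.
  −(0.76)·ln(0.76) = 0.20857
  −(0.20)·ln(0.20) = 0.32189
  −(0.04)·ln(0.04) = 0.12876
Sum: 0.20857 + 0.32189 + 0.12876 = 0.6592 nats.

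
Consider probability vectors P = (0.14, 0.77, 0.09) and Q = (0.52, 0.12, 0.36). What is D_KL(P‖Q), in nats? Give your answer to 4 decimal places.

D(P‖Q) = Σ p·ln(p/q).
  0.14·ln(0.14/0.52) = -0.18371
  0.77·ln(0.77/0.12) = 1.43135
  0.09·ln(0.09/0.36) = -0.12477
D(P‖Q) = 1.1229 nats.

1.1229 nats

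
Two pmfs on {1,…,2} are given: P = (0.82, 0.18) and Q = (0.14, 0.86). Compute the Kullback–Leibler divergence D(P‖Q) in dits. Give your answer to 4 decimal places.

0.5072 dits

D(P‖Q) = Σ p·log₁₀(p/q).
  0.82·log₁₀(0.82/0.14) = 0.62950
  0.18·log₁₀(0.18/0.86) = -0.12226
D(P‖Q) = 0.5072 dits.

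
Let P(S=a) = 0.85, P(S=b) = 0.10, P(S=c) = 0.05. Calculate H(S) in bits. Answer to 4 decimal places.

0.7476 bits

H(S) = −Σ p·log₂ p.
  −(0.85)·log₂(0.85) = 0.19930
  −(0.10)·log₂(0.10) = 0.33219
  −(0.05)·log₂(0.05) = 0.21610
Sum: 0.19930 + 0.33219 + 0.21610 = 0.7476 bits.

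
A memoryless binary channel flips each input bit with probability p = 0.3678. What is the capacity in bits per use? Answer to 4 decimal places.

0.0510 bits

Binary symmetric channel: C = 1 − h₂(ε) where h₂ is the binary entropy function.
h₂(0.3678) = −0.3678·log₂0.3678 − 0.6322·log₂0.6322 = 0.9490.
C = 1 − 0.9490 = 0.0510 bits per channel use.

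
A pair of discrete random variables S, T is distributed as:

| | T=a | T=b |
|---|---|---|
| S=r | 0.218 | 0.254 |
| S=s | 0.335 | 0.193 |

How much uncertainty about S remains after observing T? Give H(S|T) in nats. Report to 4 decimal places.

0.6765 nats

Marginals: p(S) = (0.4720, 0.5280), p(T) = (0.5530, 0.4470).
H(S|T) = Σ p(T) · H(S|T=·).
  T=a: p=0.5530, H(S|T=a) = 0.6706
  T=b: p=0.4470, H(S|T=b) = 0.6838
Weighted sum = 0.6765 nats.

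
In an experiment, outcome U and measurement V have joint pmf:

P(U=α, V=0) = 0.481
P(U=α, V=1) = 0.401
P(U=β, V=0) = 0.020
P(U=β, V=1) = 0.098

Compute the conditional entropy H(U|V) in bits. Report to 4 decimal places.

Marginals: p(U) = (0.8820, 0.1180), p(V) = (0.5010, 0.4990).
H(U|V) = Σ p(V) · H(U|V=·).
  V=0: p=0.5010, H(U|V=0) = 0.2419
  V=1: p=0.4990, H(U|V=1) = 0.7147
Weighted sum = 0.4778 bits.

0.4778 bits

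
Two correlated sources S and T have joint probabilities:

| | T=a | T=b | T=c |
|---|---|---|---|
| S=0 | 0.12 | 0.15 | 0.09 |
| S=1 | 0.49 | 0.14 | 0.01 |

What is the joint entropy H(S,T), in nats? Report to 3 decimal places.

1.427 nats

H(S,T) = −Σ p(x,y)·ln p(x,y) over all 6 cells.
  cell (0,a): −0.12·ln0.12 = 0.2544
  cell (0,b): −0.15·ln0.15 = 0.2846
  cell (0,c): −0.09·ln0.09 = 0.2167
  cell (1,a): −0.49·ln0.49 = 0.3495
  cell (1,b): −0.14·ln0.14 = 0.2753
  cell (1,c): −0.01·ln0.01 = 0.0461
Sum = 1.427 nats.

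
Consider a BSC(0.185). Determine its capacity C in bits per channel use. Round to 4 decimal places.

Binary symmetric channel: C = 1 − h₂(ε) where h₂ is the binary entropy function.
h₂(0.185) = −0.185·log₂0.185 − 0.815·log₂0.815 = 0.6909.
C = 1 − 0.6909 = 0.3091 bits per channel use.

0.3091 bits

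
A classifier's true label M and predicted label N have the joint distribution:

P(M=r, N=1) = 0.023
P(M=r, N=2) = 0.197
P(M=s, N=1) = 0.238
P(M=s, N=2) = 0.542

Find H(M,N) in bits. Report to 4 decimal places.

1.5587 bits

H(M,N) = −Σ p(x,y)·log₂ p(x,y) over all 4 cells.
  cell (r,1): −0.023·log₂0.023 = 0.12517
  cell (r,2): −0.197·log₂0.197 = 0.46172
  cell (s,1): −0.238·log₂0.238 = 0.49289
  cell (s,2): −0.542·log₂0.542 = 0.47893
Sum = 1.5587 bits.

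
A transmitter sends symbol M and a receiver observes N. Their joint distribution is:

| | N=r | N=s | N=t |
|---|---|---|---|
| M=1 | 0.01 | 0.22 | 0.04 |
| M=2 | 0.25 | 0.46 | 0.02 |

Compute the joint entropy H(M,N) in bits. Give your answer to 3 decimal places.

H(M,N) = −Σ p(x,y)·log₂ p(x,y) over all 6 cells.
  cell (1,r): −0.01·log₂0.01 = 0.0664
  cell (1,s): −0.22·log₂0.22 = 0.4806
  cell (1,t): −0.04·log₂0.04 = 0.1858
  cell (2,r): −0.25·log₂0.25 = 0.5000
  cell (2,s): −0.46·log₂0.46 = 0.5153
  cell (2,t): −0.02·log₂0.02 = 0.1129
Sum = 1.861 bits.

1.861 bits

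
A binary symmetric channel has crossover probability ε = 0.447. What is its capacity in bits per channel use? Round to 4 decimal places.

0.0081 bits

Binary symmetric channel: C = 1 − h₂(ε) where h₂ is the binary entropy function.
h₂(0.447) = −0.447·log₂0.447 − 0.553·log₂0.553 = 0.9919.
C = 1 − 0.9919 = 0.0081 bits per channel use.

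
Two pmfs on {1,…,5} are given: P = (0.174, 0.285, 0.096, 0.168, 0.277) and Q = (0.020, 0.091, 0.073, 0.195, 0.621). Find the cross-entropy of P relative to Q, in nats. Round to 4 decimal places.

H(P,Q) = −Σ p·ln q.
  −0.174·ln(0.020) = 0.68069
  −0.285·ln(0.091) = 0.68312
  −0.096·ln(0.073) = 0.25126
  −0.168·ln(0.195) = 0.27464
  −0.277·ln(0.621) = 0.13197
H(P,Q) = 2.0217 nats.

2.0217 nats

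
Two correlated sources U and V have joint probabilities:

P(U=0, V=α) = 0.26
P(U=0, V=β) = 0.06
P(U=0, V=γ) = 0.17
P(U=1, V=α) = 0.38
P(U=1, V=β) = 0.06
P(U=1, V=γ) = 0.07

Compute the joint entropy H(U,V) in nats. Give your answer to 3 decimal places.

H(U,V) = −Σ p(x,y)·ln p(x,y) over all 6 cells.
  cell (0,α): −0.26·ln0.26 = 0.3502
  cell (0,β): −0.06·ln0.06 = 0.1688
  cell (0,γ): −0.17·ln0.17 = 0.3012
  cell (1,α): −0.38·ln0.38 = 0.3677
  cell (1,β): −0.06·ln0.06 = 0.1688
  cell (1,γ): −0.07·ln0.07 = 0.1861
Sum = 1.543 nats.

1.543 nats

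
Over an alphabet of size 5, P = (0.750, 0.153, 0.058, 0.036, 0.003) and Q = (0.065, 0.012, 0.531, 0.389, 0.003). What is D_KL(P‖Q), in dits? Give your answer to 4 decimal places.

D(P‖Q) = Σ p·log₁₀(p/q).
  0.750·log₁₀(0.750/0.065) = 0.79661
  0.153·log₁₀(0.153/0.012) = 0.16914
  0.058·log₁₀(0.058/0.531) = -0.05578
  0.036·log₁₀(0.036/0.389) = -0.03721
  0.003·log₁₀(0.003/0.003) = 0.00000
D(P‖Q) = 0.8728 dits.

0.8728 dits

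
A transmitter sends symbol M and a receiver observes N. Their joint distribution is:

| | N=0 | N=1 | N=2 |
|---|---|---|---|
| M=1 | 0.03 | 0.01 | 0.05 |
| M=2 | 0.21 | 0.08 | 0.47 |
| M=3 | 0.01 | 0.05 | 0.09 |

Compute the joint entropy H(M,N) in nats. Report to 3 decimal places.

1.598 nats

H(M,N) = −Σ p(x,y)·ln p(x,y) over all 9 cells.
  cell (1,0): −0.03·ln0.03 = 0.1052
  cell (1,1): −0.01·ln0.01 = 0.0461
  cell (1,2): −0.05·ln0.05 = 0.1498
  cell (2,0): −0.21·ln0.21 = 0.3277
  cell (2,1): −0.08·ln0.08 = 0.2021
  cell (2,2): −0.47·ln0.47 = 0.3549
  cell (3,0): −0.01·ln0.01 = 0.0461
  cell (3,1): −0.05·ln0.05 = 0.1498
  cell (3,2): −0.09·ln0.09 = 0.2167
Sum = 1.598 nats.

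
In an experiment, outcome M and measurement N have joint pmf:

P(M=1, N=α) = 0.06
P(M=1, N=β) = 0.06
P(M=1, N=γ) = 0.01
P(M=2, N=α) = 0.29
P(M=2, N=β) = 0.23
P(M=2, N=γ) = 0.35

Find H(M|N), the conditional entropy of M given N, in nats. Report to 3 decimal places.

Marginals: p(M) = (0.1300, 0.8700), p(N) = (0.3500, 0.2900, 0.3600).
H(M|N) = Σ p(N) · H(M|N=·).
  N=α: p=0.3500, H(M|N=α) = 0.4581
  N=β: p=0.2900, H(M|N=β) = 0.5098
  N=γ: p=0.3600, H(M|N=γ) = 0.1269
Weighted sum = 0.354 nats.

0.354 nats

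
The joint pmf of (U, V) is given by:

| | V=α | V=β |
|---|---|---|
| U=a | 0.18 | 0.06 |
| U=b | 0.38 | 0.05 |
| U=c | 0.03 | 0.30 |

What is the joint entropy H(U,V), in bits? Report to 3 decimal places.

2.108 bits

H(U,V) = −Σ p(x,y)·log₂ p(x,y) over all 6 cells.
  cell (a,α): −0.18·log₂0.18 = 0.4453
  cell (a,β): −0.06·log₂0.06 = 0.2435
  cell (b,α): −0.38·log₂0.38 = 0.5305
  cell (b,β): −0.05·log₂0.05 = 0.2161
  cell (c,α): −0.03·log₂0.03 = 0.1518
  cell (c,β): −0.30·log₂0.30 = 0.5211
Sum = 2.108 bits.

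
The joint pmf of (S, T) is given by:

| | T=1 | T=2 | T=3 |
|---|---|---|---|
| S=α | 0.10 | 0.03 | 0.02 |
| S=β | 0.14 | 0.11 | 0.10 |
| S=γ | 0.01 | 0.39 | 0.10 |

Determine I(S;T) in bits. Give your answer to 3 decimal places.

0.302 bits

Marginals: p(S) = (0.1500, 0.3500, 0.5000), p(T) = (0.2500, 0.5300, 0.2200).
I(S;T) = Σ p(x,y)·log₂[p(x,y)/(p(x)p(y))].
  (α,1): 0.10·log₂(2.6667) = 0.1415
  (α,2): 0.03·log₂(0.3774) = -0.0422
  (α,3): 0.02·log₂(0.6061) = -0.0144
  (β,1): 0.14·log₂(1.6000) = 0.0949
  (β,2): 0.11·log₂(0.5930) = -0.0829
  (β,3): 0.10·log₂(1.2987) = 0.0377
  (γ,1): 0.01·log₂(0.0800) = -0.0364
  (γ,2): 0.39·log₂(1.4717) = 0.2174
  (γ,3): 0.10·log₂(0.9091) = -0.0138
Sum = 0.302 bits.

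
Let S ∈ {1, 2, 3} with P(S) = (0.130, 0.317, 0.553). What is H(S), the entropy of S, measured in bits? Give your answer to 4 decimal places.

H(S) = −Σ p·log₂ p.
  −(0.130)·log₂(0.130) = 0.38264
  −(0.317)·log₂(0.317) = 0.52541
  −(0.553)·log₂(0.553) = 0.47262
Sum: 0.38264 + 0.52541 + 0.47262 = 1.3807 bits.

1.3807 bits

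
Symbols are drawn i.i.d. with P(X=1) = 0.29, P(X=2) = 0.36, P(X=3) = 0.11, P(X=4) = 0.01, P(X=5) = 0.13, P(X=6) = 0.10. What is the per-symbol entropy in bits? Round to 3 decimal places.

2.180 bits

H(X) = −Σ p·log₂ p.
  −(0.29)·log₂(0.29) = 0.5179
  −(0.36)·log₂(0.36) = 0.5306
  −(0.11)·log₂(0.11) = 0.3503
  −(0.01)·log₂(0.01) = 0.0664
  −(0.13)·log₂(0.13) = 0.3826
  −(0.10)·log₂(0.10) = 0.3322
Sum: 0.5179 + 0.5306 + 0.3503 + 0.0664 + 0.3826 + 0.3322 = 2.180 bits.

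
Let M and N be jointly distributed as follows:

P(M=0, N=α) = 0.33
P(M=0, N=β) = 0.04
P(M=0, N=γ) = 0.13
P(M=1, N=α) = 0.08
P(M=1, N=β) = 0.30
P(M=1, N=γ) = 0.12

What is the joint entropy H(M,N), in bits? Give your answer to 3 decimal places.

2.276 bits

H(M,N) = −Σ p(x,y)·log₂ p(x,y) over all 6 cells.
  cell (0,α): −0.33·log₂0.33 = 0.5278
  cell (0,β): −0.04·log₂0.04 = 0.1858
  cell (0,γ): −0.13·log₂0.13 = 0.3826
  cell (1,α): −0.08·log₂0.08 = 0.2915
  cell (1,β): −0.30·log₂0.30 = 0.5211
  cell (1,γ): −0.12·log₂0.12 = 0.3671
Sum = 2.276 bits.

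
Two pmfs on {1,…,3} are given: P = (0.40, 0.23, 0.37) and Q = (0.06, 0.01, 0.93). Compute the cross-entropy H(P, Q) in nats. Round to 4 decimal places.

2.2114 nats

H(P,Q) = −Σ p·ln q.
  −0.40·ln(0.06) = 1.12536
  −0.23·ln(0.01) = 1.05919
  −0.37·ln(0.93) = 0.02685
H(P,Q) = 2.2114 nats.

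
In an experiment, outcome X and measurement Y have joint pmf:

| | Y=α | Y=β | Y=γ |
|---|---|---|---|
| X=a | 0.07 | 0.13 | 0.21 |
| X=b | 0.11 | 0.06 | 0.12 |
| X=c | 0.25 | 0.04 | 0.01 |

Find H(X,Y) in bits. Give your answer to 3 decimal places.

H(X,Y) = −Σ p(x,y)·log₂ p(x,y) over all 9 cells.
  cell (a,α): −0.07·log₂0.07 = 0.2686
  cell (a,β): −0.13·log₂0.13 = 0.3826
  cell (a,γ): −0.21·log₂0.21 = 0.4728
  cell (b,α): −0.11·log₂0.11 = 0.3503
  cell (b,β): −0.06·log₂0.06 = 0.2435
  cell (b,γ): −0.12·log₂0.12 = 0.3671
  cell (c,α): −0.25·log₂0.25 = 0.5000
  cell (c,β): −0.04·log₂0.04 = 0.1858
  cell (c,γ): −0.01·log₂0.01 = 0.0664
Sum = 2.837 bits.

2.837 bits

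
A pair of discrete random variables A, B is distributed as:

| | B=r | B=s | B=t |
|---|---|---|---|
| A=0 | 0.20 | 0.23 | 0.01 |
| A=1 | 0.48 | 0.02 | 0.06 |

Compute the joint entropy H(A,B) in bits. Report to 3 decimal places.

1.883 bits

H(A,B) = −Σ p(x,y)·log₂ p(x,y) over all 6 cells.
  cell (0,r): −0.20·log₂0.20 = 0.4644
  cell (0,s): −0.23·log₂0.23 = 0.4877
  cell (0,t): −0.01·log₂0.01 = 0.0664
  cell (1,r): −0.48·log₂0.48 = 0.5083
  cell (1,s): −0.02·log₂0.02 = 0.1129
  cell (1,t): −0.06·log₂0.06 = 0.2435
Sum = 1.883 bits.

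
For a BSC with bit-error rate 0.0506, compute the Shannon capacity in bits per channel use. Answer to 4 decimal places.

0.7111 bits

Binary symmetric channel: C = 1 − h₂(ε) where h₂ is the binary entropy function.
h₂(0.0506) = −0.0506·log₂0.0506 − 0.9494·log₂0.9494 = 0.2889.
C = 1 − 0.2889 = 0.7111 bits per channel use.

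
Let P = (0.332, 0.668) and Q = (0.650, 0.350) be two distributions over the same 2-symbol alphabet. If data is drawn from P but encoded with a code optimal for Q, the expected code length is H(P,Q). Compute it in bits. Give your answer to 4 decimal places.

1.2181 bits

H(P,Q) = −Σ p·log₂ q.
  −0.332·log₂(0.650) = 0.20633
  −0.668·log₂(0.350) = 1.01173
H(P,Q) = 1.2181 bits.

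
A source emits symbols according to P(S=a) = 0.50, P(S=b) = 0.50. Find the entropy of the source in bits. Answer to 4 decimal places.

H(S) = −Σ p·log₂ p.
  −(0.50)·log₂(0.50) = 0.50000
  −(0.50)·log₂(0.50) = 0.50000
Sum: 0.50000 + 0.50000 = 1.0000 bits.

1.0000 bits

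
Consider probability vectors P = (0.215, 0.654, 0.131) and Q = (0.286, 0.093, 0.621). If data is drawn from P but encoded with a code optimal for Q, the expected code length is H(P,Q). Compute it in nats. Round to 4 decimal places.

1.8849 nats

H(P,Q) = −Σ p·ln q.
  −0.215·ln(0.286) = 0.26913
  −0.654·ln(0.093) = 1.55335
  −0.131·ln(0.621) = 0.06241
H(P,Q) = 1.8849 nats.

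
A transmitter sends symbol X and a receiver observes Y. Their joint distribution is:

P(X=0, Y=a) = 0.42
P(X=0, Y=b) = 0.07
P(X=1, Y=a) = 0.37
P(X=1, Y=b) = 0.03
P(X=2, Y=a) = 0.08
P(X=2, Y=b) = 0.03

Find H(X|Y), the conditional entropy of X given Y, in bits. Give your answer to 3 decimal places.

1.363 bits

Chain rule: H(X|Y) = H(X,Y) − H(Y).
Marginals: p(X) = (0.4900, 0.4000, 0.1100), p(Y) = (0.8700, 0.1300).
H(X,Y) = 1.9200 bits; H(Y) = 0.5574 bits.
H(X|Y) = 1.9200 − 0.5574 = 1.363 bits.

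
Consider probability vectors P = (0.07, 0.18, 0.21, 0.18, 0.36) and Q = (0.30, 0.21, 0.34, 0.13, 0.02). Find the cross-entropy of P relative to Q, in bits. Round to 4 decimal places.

3.4153 bits

H(P,Q) = −Σ p·log₂ q.
  −0.07·log₂(0.30) = 0.12159
  −0.18·log₂(0.21) = 0.40528
  −0.21·log₂(0.34) = 0.32684
  −0.18·log₂(0.13) = 0.52981
  −0.36·log₂(0.02) = 2.03179
H(P,Q) = 3.4153 bits.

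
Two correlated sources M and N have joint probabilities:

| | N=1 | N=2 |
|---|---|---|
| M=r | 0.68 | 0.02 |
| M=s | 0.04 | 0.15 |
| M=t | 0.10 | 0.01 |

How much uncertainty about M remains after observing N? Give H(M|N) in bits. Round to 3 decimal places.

Marginals: p(M) = (0.7000, 0.1900, 0.1100), p(N) = (0.8200, 0.1800).
H(M|N) = Σ p(N) · H(M|N=·).
  N=1: p=0.8200, H(M|N=1) = 0.8067
  N=2: p=0.1800, H(M|N=2) = 0.8031
Weighted sum = 0.806 bits.

0.806 bits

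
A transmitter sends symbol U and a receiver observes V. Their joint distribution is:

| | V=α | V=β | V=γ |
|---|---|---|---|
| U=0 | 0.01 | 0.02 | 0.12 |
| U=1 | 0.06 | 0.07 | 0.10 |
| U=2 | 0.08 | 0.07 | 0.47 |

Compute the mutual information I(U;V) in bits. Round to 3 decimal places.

0.066 bits

Marginals: p(U) = (0.1500, 0.2300, 0.6200), p(V) = (0.1500, 0.1600, 0.6900).
I(U;V) = Σ p(x,y)·log₂[p(x,y)/(p(x)p(y))].
  (0,α): 0.01·log₂(0.4444) = -0.0117
  (0,β): 0.02·log₂(0.8333) = -0.0053
  (0,γ): 0.12·log₂(1.1594) = 0.0256
  (1,α): 0.06·log₂(1.7391) = 0.0479
  (1,β): 0.07·log₂(1.9022) = 0.0649
  (1,γ): 0.10·log₂(0.6301) = -0.0666
  (2,α): 0.08·log₂(0.8602) = -0.0174
  (2,β): 0.07·log₂(0.7056) = -0.0352
  (2,γ): 0.47·log₂(1.0986) = 0.0638
Sum = 0.066 bits.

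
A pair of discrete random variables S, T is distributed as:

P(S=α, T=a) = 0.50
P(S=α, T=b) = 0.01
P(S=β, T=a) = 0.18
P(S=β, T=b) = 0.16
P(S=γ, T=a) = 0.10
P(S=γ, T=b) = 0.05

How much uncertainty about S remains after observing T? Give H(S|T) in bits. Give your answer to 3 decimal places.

1.223 bits

Chain rule: H(S|T) = H(S,T) − H(T).
Marginals: p(S) = (0.5100, 0.3400, 0.1500), p(T) = (0.7800, 0.2200).
H(S,T) = 1.9831 bits; H(T) = 0.7602 bits.
H(S|T) = 1.9831 − 0.7602 = 1.223 bits.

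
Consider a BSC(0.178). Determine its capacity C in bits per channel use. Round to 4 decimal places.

0.3243 bits

Binary symmetric channel: C = 1 − h₂(ε) where h₂ is the binary entropy function.
h₂(0.178) = −0.178·log₂0.178 − 0.822·log₂0.822 = 0.6757.
C = 1 − 0.6757 = 0.3243 bits per channel use.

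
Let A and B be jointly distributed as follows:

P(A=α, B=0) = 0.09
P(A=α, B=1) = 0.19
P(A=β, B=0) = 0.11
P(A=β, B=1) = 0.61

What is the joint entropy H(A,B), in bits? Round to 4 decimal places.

1.5532 bits

H(A,B) = −Σ p(x,y)·log₂ p(x,y) over all 4 cells.
  cell (α,0): −0.09·log₂0.09 = 0.31265
  cell (α,1): −0.19·log₂0.19 = 0.45523
  cell (β,0): −0.11·log₂0.11 = 0.35029
  cell (β,1): −0.61·log₂0.61 = 0.43500
Sum = 1.5532 bits.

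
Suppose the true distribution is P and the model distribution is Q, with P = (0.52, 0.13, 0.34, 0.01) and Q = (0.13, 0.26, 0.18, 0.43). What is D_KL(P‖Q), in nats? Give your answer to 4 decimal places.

0.8094 nats

D(P‖Q) = Σ p·ln(p/q).
  0.52·ln(0.52/0.13) = 0.72087
  0.13·ln(0.13/0.26) = -0.09011
  0.34·ln(0.34/0.18) = 0.21624
  0.01·ln(0.01/0.43) = -0.03761
D(P‖Q) = 0.8094 nats.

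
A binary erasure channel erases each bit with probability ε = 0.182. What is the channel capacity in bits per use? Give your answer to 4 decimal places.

0.8180 bits

Binary erasure channel: capacity C = 1 − ε.
C = 1 − 0.182 = 0.8180 bits per channel use.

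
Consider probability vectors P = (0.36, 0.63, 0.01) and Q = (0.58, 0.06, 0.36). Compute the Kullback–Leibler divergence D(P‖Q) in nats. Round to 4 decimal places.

1.2738 nats

D(P‖Q) = Σ p·ln(p/q).
  0.36·ln(0.36/0.58) = -0.17169
  0.63·ln(0.63/0.06) = 1.48137
  0.01·ln(0.01/0.36) = -0.03584
D(P‖Q) = 1.2738 nats.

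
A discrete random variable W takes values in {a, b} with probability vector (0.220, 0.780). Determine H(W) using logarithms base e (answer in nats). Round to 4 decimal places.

H(W) = −Σ p·ln p.
  −(0.220)·ln(0.220) = 0.33311
  −(0.780)·ln(0.780) = 0.19380
Sum: 0.33311 + 0.19380 = 0.5269 nats.

0.5269 nats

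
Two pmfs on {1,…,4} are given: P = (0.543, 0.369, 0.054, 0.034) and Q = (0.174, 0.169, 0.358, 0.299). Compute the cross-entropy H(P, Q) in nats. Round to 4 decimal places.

1.7021 nats

H(P,Q) = −Σ p·ln q.
  −0.543·ln(0.174) = 0.94954
  −0.369·ln(0.169) = 0.65603
  −0.054·ln(0.358) = 0.05547
  −0.034·ln(0.299) = 0.04105
H(P,Q) = 1.7021 nats.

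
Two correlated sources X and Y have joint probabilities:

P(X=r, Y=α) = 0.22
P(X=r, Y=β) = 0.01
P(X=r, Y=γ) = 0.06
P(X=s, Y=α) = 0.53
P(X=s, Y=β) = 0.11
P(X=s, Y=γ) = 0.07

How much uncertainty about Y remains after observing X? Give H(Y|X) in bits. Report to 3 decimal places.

1.026 bits

Marginals: p(X) = (0.2900, 0.7100), p(Y) = (0.7500, 0.1200, 0.1300).
H(Y|X) = Σ p(X) · H(Y|X=·).
  X=r: p=0.2900, H(Y|X=r) = 0.9401
  X=s: p=0.7100, H(Y|X=s) = 1.0612
Weighted sum = 1.026 bits.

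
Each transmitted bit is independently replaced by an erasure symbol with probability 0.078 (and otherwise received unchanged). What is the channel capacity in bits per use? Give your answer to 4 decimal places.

0.9220 bits

Binary erasure channel: capacity C = 1 − ε.
C = 1 − 0.078 = 0.9220 bits per channel use.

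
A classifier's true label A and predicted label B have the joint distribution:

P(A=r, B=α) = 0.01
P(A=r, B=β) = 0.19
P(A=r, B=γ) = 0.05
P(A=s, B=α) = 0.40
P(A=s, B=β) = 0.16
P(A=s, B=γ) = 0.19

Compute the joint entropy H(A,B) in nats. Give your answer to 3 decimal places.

1.487 nats

H(A,B) = −Σ p(x,y)·ln p(x,y) over all 6 cells.
  cell (r,α): −0.01·ln0.01 = 0.0461
  cell (r,β): −0.19·ln0.19 = 0.3155
  cell (r,γ): −0.05·ln0.05 = 0.1498
  cell (s,α): −0.40·ln0.40 = 0.3665
  cell (s,β): −0.16·ln0.16 = 0.2932
  cell (s,γ): −0.19·ln0.19 = 0.3155
Sum = 1.487 nats.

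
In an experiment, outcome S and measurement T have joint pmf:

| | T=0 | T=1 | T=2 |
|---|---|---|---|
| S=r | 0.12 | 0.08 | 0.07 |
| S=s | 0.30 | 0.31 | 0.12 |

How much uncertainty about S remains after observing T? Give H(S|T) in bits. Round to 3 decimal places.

Chain rule: H(S|T) = H(S,T) − H(T).
Marginals: p(S) = (0.2700, 0.7300), p(T) = (0.4200, 0.3900, 0.1900).
H(S,T) = 2.3391 bits; H(T) = 1.5107 bits.
H(S|T) = 2.3391 − 1.5107 = 0.828 bits.

0.828 bits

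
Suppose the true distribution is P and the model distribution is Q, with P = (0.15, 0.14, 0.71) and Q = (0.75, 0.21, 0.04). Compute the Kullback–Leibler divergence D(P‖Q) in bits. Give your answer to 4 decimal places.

D(P‖Q) = Σ p·log₂(p/q).
  0.15·log₂(0.15/0.75) = -0.34829
  0.14·log₂(0.14/0.21) = -0.08189
  0.71·log₂(0.71/0.04) = 2.94632
D(P‖Q) = 2.5161 bits.

2.5161 bits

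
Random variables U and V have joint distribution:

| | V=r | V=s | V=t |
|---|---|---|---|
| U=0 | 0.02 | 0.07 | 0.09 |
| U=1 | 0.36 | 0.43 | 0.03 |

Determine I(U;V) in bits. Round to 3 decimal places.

0.178 bits

Marginals: p(U) = (0.1800, 0.8200), p(V) = (0.3800, 0.5000, 0.1200).
I(U;V) = H(U) + H(V) − H(U,V).
H(U) = 0.6801, H(V) = 1.3975, H(U,V) = 1.9000.
I(U;V) = 0.6801 + 1.3975 − 1.9000 = 0.178 bits.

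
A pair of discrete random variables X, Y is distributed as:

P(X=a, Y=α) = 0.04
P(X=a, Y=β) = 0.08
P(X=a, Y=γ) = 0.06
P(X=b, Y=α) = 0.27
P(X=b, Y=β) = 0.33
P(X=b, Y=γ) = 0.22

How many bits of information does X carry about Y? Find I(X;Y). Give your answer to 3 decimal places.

Marginals: p(X) = (0.1800, 0.8200), p(Y) = (0.3100, 0.4100, 0.2800).
I(X;Y) = Σ p(x,y)·log₂[p(x,y)/(p(x)p(y))].
  (a,α): 0.04·log₂(0.7168) = -0.0192
  (a,β): 0.08·log₂(1.0840) = 0.0093
  (a,γ): 0.06·log₂(1.1905) = 0.0151
  (b,α): 0.27·log₂(1.0622) = 0.0235
  (b,β): 0.33·log₂(0.9816) = -0.0089
  (b,γ): 0.22·log₂(0.9582) = -0.0136
Sum = 0.006 bits.

0.006 bits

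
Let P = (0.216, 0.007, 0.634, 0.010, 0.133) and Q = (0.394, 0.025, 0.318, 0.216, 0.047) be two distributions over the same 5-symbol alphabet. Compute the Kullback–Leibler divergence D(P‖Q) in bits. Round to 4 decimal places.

D(P‖Q) = Σ p·log₂(p/q).
  0.216·log₂(0.216/0.394) = -0.18731
  0.007·log₂(0.007/0.025) = -0.01286
  0.634·log₂(0.634/0.318) = 0.63112
  0.010·log₂(0.010/0.216) = -0.04433
  0.133·log₂(0.133/0.047) = 0.19959
D(P‖Q) = 0.5862 bits.

0.5862 bits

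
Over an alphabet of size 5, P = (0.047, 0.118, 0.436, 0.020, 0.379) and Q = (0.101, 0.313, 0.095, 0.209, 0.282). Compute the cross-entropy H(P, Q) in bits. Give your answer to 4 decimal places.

2.5711 bits

H(P,Q) = −Σ p·log₂ q.
  −0.047·log₂(0.101) = 0.15546
  −0.118·log₂(0.313) = 0.19774
  −0.436·log₂(0.095) = 1.48062
  −0.020·log₂(0.209) = 0.04517
  −0.379·log₂(0.282) = 0.69214
H(P,Q) = 2.5711 bits.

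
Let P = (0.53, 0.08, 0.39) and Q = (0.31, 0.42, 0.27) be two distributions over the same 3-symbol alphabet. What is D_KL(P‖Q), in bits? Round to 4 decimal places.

0.4256 bits

D(P‖Q) = Σ p·log₂(p/q).
  0.53·log₂(0.53/0.31) = 0.41007
  0.08·log₂(0.08/0.42) = -0.19139
  0.39·log₂(0.39/0.27) = 0.20690
D(P‖Q) = 0.4256 bits.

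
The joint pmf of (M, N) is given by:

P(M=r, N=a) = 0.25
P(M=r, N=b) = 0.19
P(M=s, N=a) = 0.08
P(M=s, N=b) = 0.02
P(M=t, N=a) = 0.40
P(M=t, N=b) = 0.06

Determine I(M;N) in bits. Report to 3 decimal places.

Marginals: p(M) = (0.4400, 0.1000, 0.4600), p(N) = (0.7300, 0.2700).
I(M;N) = H(M) + H(N) − H(M,N).
H(M) = 1.3687, H(N) = 0.8415, H(M,N) = 2.1319.
I(M;N) = 1.3687 + 0.8415 − 2.1319 = 0.078 bits.

0.078 bits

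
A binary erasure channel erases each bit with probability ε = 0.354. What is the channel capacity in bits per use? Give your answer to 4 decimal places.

Binary erasure channel: capacity C = 1 − ε.
C = 1 − 0.354 = 0.6460 bits per channel use.

0.6460 bits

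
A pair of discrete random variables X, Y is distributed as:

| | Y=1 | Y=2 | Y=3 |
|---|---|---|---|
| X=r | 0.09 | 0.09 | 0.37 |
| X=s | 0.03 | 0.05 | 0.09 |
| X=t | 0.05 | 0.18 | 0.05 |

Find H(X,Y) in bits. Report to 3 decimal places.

2.714 bits

H(X,Y) = −Σ p(x,y)·log₂ p(x,y) over all 9 cells.
  cell (r,1): −0.09·log₂0.09 = 0.3127
  cell (r,2): −0.09·log₂0.09 = 0.3127
  cell (r,3): −0.37·log₂0.37 = 0.5307
  cell (s,1): −0.03·log₂0.03 = 0.1518
  cell (s,2): −0.05·log₂0.05 = 0.2161
  cell (s,3): −0.09·log₂0.09 = 0.3127
  cell (t,1): −0.05·log₂0.05 = 0.2161
  cell (t,2): −0.18·log₂0.18 = 0.4453
  cell (t,3): −0.05·log₂0.05 = 0.2161
Sum = 2.714 bits.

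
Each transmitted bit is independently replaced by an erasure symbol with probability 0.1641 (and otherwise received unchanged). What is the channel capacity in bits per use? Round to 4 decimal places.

0.8359 bits

Binary erasure channel: capacity C = 1 − ε.
C = 1 − 0.1641 = 0.8359 bits per channel use.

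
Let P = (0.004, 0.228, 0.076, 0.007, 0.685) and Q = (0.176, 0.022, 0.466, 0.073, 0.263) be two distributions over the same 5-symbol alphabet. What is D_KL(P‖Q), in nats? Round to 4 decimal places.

1.0195 nats

D(P‖Q) = Σ p·ln(p/q).
  0.004·ln(0.004/0.176) = -0.01514
  0.228·ln(0.228/0.022) = 0.53313
  0.076·ln(0.076/0.466) = -0.13782
  0.007·ln(0.007/0.073) = -0.01641
  0.685·ln(0.685/0.263) = 0.65573
D(P‖Q) = 1.0195 nats.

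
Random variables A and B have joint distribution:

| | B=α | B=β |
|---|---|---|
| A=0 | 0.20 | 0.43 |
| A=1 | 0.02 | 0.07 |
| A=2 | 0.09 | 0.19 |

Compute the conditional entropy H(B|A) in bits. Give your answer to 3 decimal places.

0.890 bits

Marginals: p(A) = (0.6300, 0.0900, 0.2800), p(B) = (0.3100, 0.6900).
H(B|A) = Σ p(A) · H(B|A=·).
  A=0: p=0.6300, H(B|A=0) = 0.9016
  A=1: p=0.0900, H(B|A=1) = 0.7642
  A=2: p=0.2800, H(B|A=2) = 0.9059
Weighted sum = 0.890 bits.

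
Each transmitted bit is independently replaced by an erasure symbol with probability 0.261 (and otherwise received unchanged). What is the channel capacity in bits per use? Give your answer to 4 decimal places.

0.7390 bits

Binary erasure channel: capacity C = 1 − ε.
C = 1 − 0.261 = 0.7390 bits per channel use.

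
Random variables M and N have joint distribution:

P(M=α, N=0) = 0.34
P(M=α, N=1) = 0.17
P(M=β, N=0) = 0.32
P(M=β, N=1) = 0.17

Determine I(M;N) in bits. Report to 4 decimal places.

Marginals: p(M) = (0.5100, 0.4900), p(N) = (0.6600, 0.3400).
I(M;N) = Σ p(x,y)·log₂[p(x,y)/(p(x)p(y))].
  (α,0): 0.34·log₂(1.0101) = 0.00493
  (α,1): 0.17·log₂(0.9804) = -0.00486
  (β,0): 0.32·log₂(0.9895) = -0.00488
  (β,1): 0.17·log₂(1.0204) = 0.00495
Sum = 0.0001 bits.

0.0001 bits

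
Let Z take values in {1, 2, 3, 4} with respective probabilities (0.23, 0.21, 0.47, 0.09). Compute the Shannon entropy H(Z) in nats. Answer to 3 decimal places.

H(Z) = −Σ p·ln p.
  −(0.23)·ln(0.23) = 0.3380
  −(0.21)·ln(0.21) = 0.3277
  −(0.47)·ln(0.47) = 0.3549
  −(0.09)·ln(0.09) = 0.2167
Sum: 0.3380 + 0.3277 + 0.3549 + 0.2167 = 1.237 nats.

1.237 nats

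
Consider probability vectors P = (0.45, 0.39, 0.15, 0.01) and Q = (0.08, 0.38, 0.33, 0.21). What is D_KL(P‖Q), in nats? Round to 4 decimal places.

0.6387 nats

D(P‖Q) = Σ p·ln(p/q).
  0.45·ln(0.45/0.08) = 0.77725
  0.39·ln(0.39/0.38) = 0.01013
  0.15·ln(0.15/0.33) = -0.11827
  0.01·ln(0.01/0.21) = -0.03045
D(P‖Q) = 0.6387 nats.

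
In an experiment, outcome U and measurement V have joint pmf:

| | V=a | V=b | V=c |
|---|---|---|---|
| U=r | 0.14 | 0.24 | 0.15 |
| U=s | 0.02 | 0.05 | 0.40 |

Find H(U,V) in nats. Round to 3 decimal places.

1.497 nats

H(U,V) = −Σ p(x,y)·ln p(x,y) over all 6 cells.
  cell (r,a): −0.14·ln0.14 = 0.2753
  cell (r,b): −0.24·ln0.24 = 0.3425
  cell (r,c): −0.15·ln0.15 = 0.2846
  cell (s,a): −0.02·ln0.02 = 0.0782
  cell (s,b): −0.05·ln0.05 = 0.1498
  cell (s,c): −0.40·ln0.40 = 0.3665
Sum = 1.497 nats.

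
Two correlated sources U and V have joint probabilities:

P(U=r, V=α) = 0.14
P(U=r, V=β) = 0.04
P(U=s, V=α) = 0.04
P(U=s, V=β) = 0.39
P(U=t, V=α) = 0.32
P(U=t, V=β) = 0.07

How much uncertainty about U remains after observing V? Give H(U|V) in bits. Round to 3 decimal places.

Chain rule: H(U|V) = H(U,V) − H(V).
Marginals: p(U) = (0.1800, 0.4300, 0.3900), p(V) = (0.5000, 0.5000).
H(U,V) = 2.0930 bits; H(V) = 1.0000 bits.
H(U|V) = 2.0930 − 1.0000 = 1.093 bits.

1.093 bits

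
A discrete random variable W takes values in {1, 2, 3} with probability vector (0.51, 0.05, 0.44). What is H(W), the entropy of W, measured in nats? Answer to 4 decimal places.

H(W) = −Σ p·ln p.
  −(0.51)·ln(0.51) = 0.34341
  −(0.05)·ln(0.05) = 0.14979
  −(0.44)·ln(0.44) = 0.36123
Sum: 0.34341 + 0.14979 + 0.36123 = 0.8544 nats.

0.8544 nats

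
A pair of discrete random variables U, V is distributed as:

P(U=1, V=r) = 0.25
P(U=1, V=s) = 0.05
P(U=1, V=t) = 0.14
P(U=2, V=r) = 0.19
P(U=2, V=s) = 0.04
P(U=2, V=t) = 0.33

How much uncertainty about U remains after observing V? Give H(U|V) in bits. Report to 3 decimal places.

Marginals: p(U) = (0.4400, 0.5600), p(V) = (0.4400, 0.0900, 0.4700).
H(U|V) = Σ p(V) · H(U|V=·).
  V=r: p=0.4400, H(U|V=r) = 0.9865
  V=s: p=0.0900, H(U|V=s) = 0.9911
  V=t: p=0.4700, H(U|V=t) = 0.8787
Weighted sum = 0.936 bits.

0.936 bits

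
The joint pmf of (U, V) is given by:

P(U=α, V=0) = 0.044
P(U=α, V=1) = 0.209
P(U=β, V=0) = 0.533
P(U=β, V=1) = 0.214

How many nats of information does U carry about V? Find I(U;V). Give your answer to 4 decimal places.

0.1169 nats

Marginals: p(U) = (0.2530, 0.7470), p(V) = (0.5770, 0.4230).
I(U;V) = Σ p(x,y)·ln[p(x,y)/(p(x)p(y))].
  (α,0): 0.044·ln(0.3014) = -0.05277
  (α,1): 0.209·ln(1.9529) = 0.13989
  (β,0): 0.533·ln(1.2366) = 0.11319
  (β,1): 0.214·ln(0.6773) = -0.08340
Sum = 0.1169 nats.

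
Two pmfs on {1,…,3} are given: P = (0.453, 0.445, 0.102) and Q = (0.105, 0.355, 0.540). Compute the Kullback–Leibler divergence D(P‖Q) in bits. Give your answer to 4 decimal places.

0.8552 bits

D(P‖Q) = Σ p·log₂(p/q).
  0.453·log₂(0.453/0.105) = 0.95543
  0.445·log₂(0.445/0.355) = 0.14506
  0.102·log₂(0.102/0.540) = -0.24525
D(P‖Q) = 0.8552 bits.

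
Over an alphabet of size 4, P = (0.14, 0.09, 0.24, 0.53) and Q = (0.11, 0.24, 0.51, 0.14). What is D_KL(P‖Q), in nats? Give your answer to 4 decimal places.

0.4701 nats

D(P‖Q) = Σ p·ln(p/q).
  0.14·ln(0.14/0.11) = 0.03376
  0.09·ln(0.09/0.24) = -0.08827
  0.24·ln(0.24/0.51) = -0.18091
  0.53·ln(0.53/0.14) = 0.70555
D(P‖Q) = 0.4701 nats.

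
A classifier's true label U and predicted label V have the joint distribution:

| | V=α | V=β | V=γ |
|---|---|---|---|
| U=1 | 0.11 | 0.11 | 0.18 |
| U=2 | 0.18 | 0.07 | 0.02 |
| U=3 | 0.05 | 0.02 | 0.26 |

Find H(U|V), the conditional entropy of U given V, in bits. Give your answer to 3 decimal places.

Marginals: p(U) = (0.4000, 0.2700, 0.3300), p(V) = (0.3400, 0.2000, 0.4600).
H(U|V) = Σ p(V) · H(U|V=·).
  V=α: p=0.3400, H(U|V=α) = 1.4192
  V=β: p=0.2000, H(U|V=β) = 1.3367
  V=γ: p=0.4600, H(U|V=γ) = 1.1916
Weighted sum = 1.298 bits.

1.298 bits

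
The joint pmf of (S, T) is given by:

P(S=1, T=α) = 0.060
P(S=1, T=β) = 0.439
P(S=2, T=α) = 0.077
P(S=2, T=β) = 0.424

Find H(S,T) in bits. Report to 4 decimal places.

1.5746 bits

H(S,T) = −Σ p(x,y)·log₂ p(x,y) over all 4 cells.
  cell (1,α): −0.060·log₂0.060 = 0.24353
  cell (1,β): −0.439·log₂0.439 = 0.52140
  cell (2,α): −0.077·log₂0.077 = 0.28482
  cell (2,β): −0.424·log₂0.424 = 0.52485
Sum = 1.5746 bits.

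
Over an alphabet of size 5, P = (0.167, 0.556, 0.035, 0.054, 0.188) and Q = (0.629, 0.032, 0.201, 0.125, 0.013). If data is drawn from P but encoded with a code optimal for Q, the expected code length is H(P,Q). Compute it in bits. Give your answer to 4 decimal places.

H(P,Q) = −Σ p·log₂ q.
  −0.167·log₂(0.629) = 0.11170
  −0.556·log₂(0.032) = 2.76098
  −0.035·log₂(0.201) = 0.08102
  −0.054·log₂(0.125) = 0.16200
  −0.188·log₂(0.013) = 1.17788
H(P,Q) = 4.2936 bits.

4.2936 bits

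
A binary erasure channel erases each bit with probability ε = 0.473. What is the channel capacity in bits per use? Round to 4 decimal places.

0.5270 bits

Binary erasure channel: capacity C = 1 − ε.
C = 1 − 0.473 = 0.5270 bits per channel use.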